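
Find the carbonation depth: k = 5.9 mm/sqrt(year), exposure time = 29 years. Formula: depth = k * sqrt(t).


depth = k * sqrt(t)
= 5.9 * sqrt(29)
= 31.77 mm

31.77


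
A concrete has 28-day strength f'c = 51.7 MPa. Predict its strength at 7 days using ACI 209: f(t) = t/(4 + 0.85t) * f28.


f(7) = 7 / (4 + 0.85 * 7) * 51.7
= 7 / 9.95 * 51.7
= 36.37 MPa

36.37


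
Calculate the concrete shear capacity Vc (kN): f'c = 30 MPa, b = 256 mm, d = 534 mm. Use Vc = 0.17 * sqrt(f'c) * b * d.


Vc = 0.17 * sqrt(30) * 256 * 534 / 1000
= 127.29 kN

127.29


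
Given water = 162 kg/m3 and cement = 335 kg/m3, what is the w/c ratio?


w/c = water / cement
w/c = 162 / 335 = 0.484

0.484


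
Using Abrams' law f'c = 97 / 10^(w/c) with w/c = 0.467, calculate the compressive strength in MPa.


f'c = 97 / 10^0.467
= 97 / 2.931
= 33.1 MPa

33.1


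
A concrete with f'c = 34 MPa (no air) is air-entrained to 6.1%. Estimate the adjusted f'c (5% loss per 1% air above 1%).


Strength loss = (6.1 - 1) * 5 = 25.5%
f'c = 34 * (1 - 25.5/100)
= 25.33 MPa

25.33


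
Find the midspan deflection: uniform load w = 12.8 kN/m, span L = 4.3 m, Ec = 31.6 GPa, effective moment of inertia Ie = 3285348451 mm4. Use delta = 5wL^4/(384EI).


Convert: L = 4.3 m = 4300 mm, Ec = 31.6 GPa = 31600 MPa
delta = 5 * 12.8 * 4300^4 / (384 * 31600 * 3285348451)
= 0.55 mm

0.55


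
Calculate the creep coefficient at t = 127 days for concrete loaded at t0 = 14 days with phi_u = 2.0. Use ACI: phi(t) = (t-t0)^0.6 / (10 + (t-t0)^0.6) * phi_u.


dt = 127 - 14 = 113
phi = 113^0.6 / (10 + 113^0.6) * 2.0
= 1.261

1.261


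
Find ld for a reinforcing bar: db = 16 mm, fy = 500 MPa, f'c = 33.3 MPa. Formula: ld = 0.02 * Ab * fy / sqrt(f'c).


Ab = pi * 16^2 / 4 = 201.062 mm2
ld = 0.02 * 201.062 * 500 / sqrt(33.3)
= 348.4 mm

348.4


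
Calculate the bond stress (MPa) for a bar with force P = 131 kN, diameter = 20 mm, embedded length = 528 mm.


u = P / (pi * db * ld)
= 131 * 1000 / (pi * 20 * 528)
= 3.949 MPa

3.949


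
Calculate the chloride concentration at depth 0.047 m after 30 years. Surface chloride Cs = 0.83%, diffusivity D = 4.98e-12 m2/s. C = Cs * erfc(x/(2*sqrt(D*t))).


t_seconds = 30 * 365.25 * 24 * 3600 = 946728000.0 s
arg = 0.047 / (2 * sqrt(4.98e-12 * 946728000.0))
= 0.3422
erfc(0.3422) = 0.6284
C = 0.83 * 0.6284 = 0.5216%

0.5216


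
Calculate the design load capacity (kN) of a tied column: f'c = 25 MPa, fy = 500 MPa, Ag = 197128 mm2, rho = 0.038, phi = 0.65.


Ast = rho * Ag = 0.038 * 197128 = 7490.864 mm2
phi*Pn = 0.65 * 0.80 * (0.85 * 25 * (197128 - 7490.864) + 500 * 7490.864) / 1000
= 4043.11 kN

4043.11


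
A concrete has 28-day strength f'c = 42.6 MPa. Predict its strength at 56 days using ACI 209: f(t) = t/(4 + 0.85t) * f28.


f(56) = 56 / (4 + 0.85 * 56) * 42.6
= 56 / 51.6 * 42.6
= 46.23 MPa

46.23


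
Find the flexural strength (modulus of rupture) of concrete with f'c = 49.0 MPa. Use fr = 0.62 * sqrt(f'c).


fr = 0.62 * sqrt(49.0)
= 4.34 MPa

4.34


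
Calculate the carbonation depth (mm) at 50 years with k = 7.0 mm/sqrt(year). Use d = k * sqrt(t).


depth = k * sqrt(t)
= 7.0 * sqrt(50)
= 49.5 mm

49.5


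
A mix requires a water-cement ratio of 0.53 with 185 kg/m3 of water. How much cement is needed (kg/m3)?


Cement = water / (w/c)
= 185 / 0.53
= 349.1 kg/m3

349.1


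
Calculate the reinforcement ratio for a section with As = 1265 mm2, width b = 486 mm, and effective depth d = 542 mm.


rho = As / (b * d)
= 1265 / (486 * 542)
= 0.0048

0.0048


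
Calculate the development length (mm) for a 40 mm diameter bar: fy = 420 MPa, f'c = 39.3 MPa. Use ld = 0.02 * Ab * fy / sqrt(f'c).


Ab = pi * 40^2 / 4 = 1256.637 mm2
ld = 0.02 * 1256.637 * 420 / sqrt(39.3)
= 1683.8 mm

1683.8


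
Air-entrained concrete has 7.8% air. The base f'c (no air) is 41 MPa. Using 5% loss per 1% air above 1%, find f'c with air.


Strength loss = (7.8 - 1) * 5 = 34.0%
f'c = 41 * (1 - 34.0/100)
= 27.06 MPa

27.06


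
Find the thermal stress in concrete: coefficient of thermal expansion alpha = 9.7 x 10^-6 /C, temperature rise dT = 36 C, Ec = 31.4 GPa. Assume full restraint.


sigma = alpha * dT * Ec
= 9.7e-6 * 36 * 31.4 * 1000
= 10.965 MPa

10.965


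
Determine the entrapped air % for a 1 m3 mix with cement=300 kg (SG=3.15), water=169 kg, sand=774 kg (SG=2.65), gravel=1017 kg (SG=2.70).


Vol cement = 300 / (3.15 * 1000) = 0.095238 m3
Vol water = 169 / 1000 = 0.169 m3
Vol sand = 774 / (2.65 * 1000) = 0.292075 m3
Vol gravel = 1017 / (2.70 * 1000) = 0.376667 m3
Total solid + water volume = 0.93298 m3
Air = (1 - 0.93298) * 100 = 6.7%

6.7


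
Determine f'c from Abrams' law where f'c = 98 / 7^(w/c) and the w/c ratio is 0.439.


f'c = 98 / 7^0.439
= 98 / 2.35
= 41.71 MPa

41.71


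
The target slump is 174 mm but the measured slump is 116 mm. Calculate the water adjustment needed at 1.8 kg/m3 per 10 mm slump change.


Difference = 174 - 116 = 58 mm
Water adjustment = 58 * 1.8 / 10 = 10.4 kg/m3

10.4


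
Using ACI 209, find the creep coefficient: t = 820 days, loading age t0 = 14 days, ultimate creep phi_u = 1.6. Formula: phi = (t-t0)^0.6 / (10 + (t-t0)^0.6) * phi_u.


dt = 820 - 14 = 806
phi = 806^0.6 / (10 + 806^0.6) * 1.6
= 1.355

1.355


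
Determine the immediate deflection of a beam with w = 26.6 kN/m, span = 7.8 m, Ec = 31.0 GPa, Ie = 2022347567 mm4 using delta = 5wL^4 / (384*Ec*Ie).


Convert: L = 7.8 m = 7800 mm, Ec = 31.0 GPa = 31000 MPa
delta = 5 * 26.6 * 7800^4 / (384 * 31000 * 2022347567)
= 20.45 mm

20.45


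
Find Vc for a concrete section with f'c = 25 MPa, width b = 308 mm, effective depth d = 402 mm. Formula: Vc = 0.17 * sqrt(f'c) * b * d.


Vc = 0.17 * sqrt(25) * 308 * 402 / 1000
= 105.24 kN

105.24


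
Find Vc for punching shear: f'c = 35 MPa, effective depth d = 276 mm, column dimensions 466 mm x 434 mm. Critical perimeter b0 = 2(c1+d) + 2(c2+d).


b0 = 2*(466 + 276) + 2*(434 + 276) = 2904 mm
Vc = 0.33 * sqrt(35) * 2904 * 276 / 1000
= 1564.78 kN

1564.78


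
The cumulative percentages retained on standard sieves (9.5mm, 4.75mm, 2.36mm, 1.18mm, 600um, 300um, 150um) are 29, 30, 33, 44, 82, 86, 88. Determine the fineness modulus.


FM = sum(cumulative % retained) / 100
= 392 / 100
= 3.92

3.92


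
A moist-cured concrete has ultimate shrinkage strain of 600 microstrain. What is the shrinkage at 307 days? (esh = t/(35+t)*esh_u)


esh(307) = 307 / (35 + 307) * 600
= 307 / 342 * 600
= 538.6 microstrain

538.6


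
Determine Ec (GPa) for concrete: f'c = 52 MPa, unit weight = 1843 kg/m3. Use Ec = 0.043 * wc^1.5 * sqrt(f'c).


Ec = 0.043 * 1843^1.5 * sqrt(52) / 1000
= 24.53 GPa

24.53


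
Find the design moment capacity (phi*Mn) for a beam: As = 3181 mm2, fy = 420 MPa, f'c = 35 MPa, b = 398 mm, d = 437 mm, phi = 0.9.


a = As * fy / (0.85 * f'c * b)
= 3181 * 420 / (0.85 * 35 * 398)
= 112.8348 mm
Mn = As * fy * (d - a/2) / 10^6
= 508.466 kN-m
phi*Mn = 0.9 * 508.466 = 457.62 kN-m

457.62


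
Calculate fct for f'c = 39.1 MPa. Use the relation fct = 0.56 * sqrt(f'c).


fct = 0.56 * sqrt(39.1)
= 0.56 * 6.253
= 3.502 MPa

3.502


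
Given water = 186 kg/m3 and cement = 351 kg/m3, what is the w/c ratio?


w/c = water / cement
w/c = 186 / 351 = 0.53

0.53


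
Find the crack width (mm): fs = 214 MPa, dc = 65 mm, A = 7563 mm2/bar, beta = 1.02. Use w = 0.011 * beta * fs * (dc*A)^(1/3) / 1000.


w = 0.011 * beta * fs * (dc * A)^(1/3) / 1000
= 0.011 * 1.02 * 214 * (65 * 7563)^(1/3) / 1000
= 0.189 mm

0.189


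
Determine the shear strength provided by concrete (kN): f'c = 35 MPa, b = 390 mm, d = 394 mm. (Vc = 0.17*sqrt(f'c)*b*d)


Vc = 0.17 * sqrt(35) * 390 * 394 / 1000
= 154.54 kN

154.54


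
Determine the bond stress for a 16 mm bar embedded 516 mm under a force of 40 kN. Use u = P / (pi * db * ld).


u = P / (pi * db * ld)
= 40 * 1000 / (pi * 16 * 516)
= 1.542 MPa

1.542


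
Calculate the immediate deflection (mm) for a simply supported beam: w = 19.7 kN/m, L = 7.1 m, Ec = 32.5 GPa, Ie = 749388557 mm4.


Convert: L = 7.1 m = 7100 mm, Ec = 32.5 GPa = 32500 MPa
delta = 5 * 19.7 * 7100^4 / (384 * 32500 * 749388557)
= 26.76 mm

26.76


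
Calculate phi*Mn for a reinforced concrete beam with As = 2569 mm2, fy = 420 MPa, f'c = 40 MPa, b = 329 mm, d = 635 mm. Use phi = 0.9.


a = As * fy / (0.85 * f'c * b)
= 2569 * 420 / (0.85 * 40 * 329)
= 96.4581 mm
Mn = As * fy * (d - a/2) / 10^6
= 633.1141 kN-m
phi*Mn = 0.9 * 633.1141 = 569.8 kN-m

569.8


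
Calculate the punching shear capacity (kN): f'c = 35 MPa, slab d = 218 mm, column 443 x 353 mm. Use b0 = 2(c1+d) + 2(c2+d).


b0 = 2*(443 + 218) + 2*(353 + 218) = 2464 mm
Vc = 0.33 * sqrt(35) * 2464 * 218 / 1000
= 1048.69 kN

1048.69


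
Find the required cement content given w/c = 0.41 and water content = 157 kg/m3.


Cement = water / (w/c)
= 157 / 0.41
= 382.9 kg/m3

382.9


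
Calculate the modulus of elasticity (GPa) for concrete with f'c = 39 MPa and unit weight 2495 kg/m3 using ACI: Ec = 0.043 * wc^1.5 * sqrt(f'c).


Ec = 0.043 * 2495^1.5 * sqrt(39) / 1000
= 33.47 GPa

33.47


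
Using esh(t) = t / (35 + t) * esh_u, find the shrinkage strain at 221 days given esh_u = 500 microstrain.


esh(221) = 221 / (35 + 221) * 500
= 221 / 256 * 500
= 431.6 microstrain

431.6


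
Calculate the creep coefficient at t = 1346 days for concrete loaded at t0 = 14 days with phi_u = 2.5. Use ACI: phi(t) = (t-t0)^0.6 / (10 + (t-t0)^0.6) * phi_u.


dt = 1346 - 14 = 1332
phi = 1332^0.6 / (10 + 1332^0.6) * 2.5
= 2.206

2.206


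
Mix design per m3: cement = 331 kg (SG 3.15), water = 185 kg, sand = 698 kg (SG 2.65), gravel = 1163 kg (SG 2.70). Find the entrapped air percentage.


Vol cement = 331 / (3.15 * 1000) = 0.105079 m3
Vol water = 185 / 1000 = 0.185 m3
Vol sand = 698 / (2.65 * 1000) = 0.263396 m3
Vol gravel = 1163 / (2.70 * 1000) = 0.430741 m3
Total solid + water volume = 0.984216 m3
Air = (1 - 0.984216) * 100 = 1.58%

1.58


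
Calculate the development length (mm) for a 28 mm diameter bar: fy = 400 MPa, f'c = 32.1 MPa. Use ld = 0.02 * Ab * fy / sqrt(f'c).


Ab = pi * 28^2 / 4 = 615.752 mm2
ld = 0.02 * 615.752 * 400 / sqrt(32.1)
= 869.4 mm

869.4


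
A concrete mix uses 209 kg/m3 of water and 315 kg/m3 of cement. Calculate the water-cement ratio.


w/c = water / cement
w/c = 209 / 315 = 0.663

0.663


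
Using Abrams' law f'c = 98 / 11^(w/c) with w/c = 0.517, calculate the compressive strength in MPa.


f'c = 98 / 11^0.517
= 98 / 3.455
= 28.37 MPa

28.37


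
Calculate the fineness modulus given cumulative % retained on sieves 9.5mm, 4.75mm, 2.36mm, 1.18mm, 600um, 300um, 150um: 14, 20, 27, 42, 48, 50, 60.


FM = sum(cumulative % retained) / 100
= 261 / 100
= 2.61

2.61


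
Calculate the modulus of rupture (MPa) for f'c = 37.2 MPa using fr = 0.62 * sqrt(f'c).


fr = 0.62 * sqrt(37.2)
= 3.781 MPa

3.781


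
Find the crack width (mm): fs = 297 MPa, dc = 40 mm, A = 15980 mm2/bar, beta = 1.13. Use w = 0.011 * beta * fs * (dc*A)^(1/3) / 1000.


w = 0.011 * beta * fs * (dc * A)^(1/3) / 1000
= 0.011 * 1.13 * 297 * (40 * 15980)^(1/3) / 1000
= 0.318 mm

0.318


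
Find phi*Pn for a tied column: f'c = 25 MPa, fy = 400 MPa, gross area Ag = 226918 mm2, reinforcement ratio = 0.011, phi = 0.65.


Ast = rho * Ag = 0.011 * 226918 = 2496.098 mm2
phi*Pn = 0.65 * 0.80 * (0.85 * 25 * (226918 - 2496.098) + 400 * 2496.098) / 1000
= 2999.05 kN

2999.05


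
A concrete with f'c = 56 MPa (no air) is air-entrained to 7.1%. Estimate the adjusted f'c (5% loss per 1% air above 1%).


Strength loss = (7.1 - 1) * 5 = 30.5%
f'c = 56 * (1 - 30.5/100)
= 38.92 MPa

38.92


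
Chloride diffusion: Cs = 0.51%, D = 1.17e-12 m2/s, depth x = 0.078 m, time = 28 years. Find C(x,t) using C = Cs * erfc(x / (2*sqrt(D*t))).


t_seconds = 28 * 365.25 * 24 * 3600 = 883612800.0 s
arg = 0.078 / (2 * sqrt(1.17e-12 * 883612800.0))
= 1.2129
erfc(1.2129) = 0.0863
C = 0.51 * 0.0863 = 0.044%

0.044


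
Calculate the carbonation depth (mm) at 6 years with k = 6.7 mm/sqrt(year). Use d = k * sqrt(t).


depth = k * sqrt(t)
= 6.7 * sqrt(6)
= 16.41 mm

16.41


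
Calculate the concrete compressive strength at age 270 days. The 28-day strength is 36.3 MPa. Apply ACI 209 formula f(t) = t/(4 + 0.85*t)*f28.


f(270) = 270 / (4 + 0.85 * 270) * 36.3
= 270 / 233.5 * 36.3
= 41.97 MPa

41.97


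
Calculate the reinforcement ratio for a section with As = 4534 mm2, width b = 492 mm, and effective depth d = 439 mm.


rho = As / (b * d)
= 4534 / (492 * 439)
= 0.021

0.021


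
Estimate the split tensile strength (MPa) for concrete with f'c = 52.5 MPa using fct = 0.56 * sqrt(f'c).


fct = 0.56 * sqrt(52.5)
= 0.56 * 7.246
= 4.058 MPa

4.058


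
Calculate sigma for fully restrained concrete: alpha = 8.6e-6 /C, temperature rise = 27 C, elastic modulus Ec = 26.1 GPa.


sigma = alpha * dT * Ec
= 8.6e-6 * 27 * 26.1 * 1000
= 6.06 MPa

6.06


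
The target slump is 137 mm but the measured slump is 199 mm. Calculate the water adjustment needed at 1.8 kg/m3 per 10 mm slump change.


Difference = 137 - 199 = -62 mm
Water adjustment = -62 * 1.8 / 10 = -11.2 kg/m3

-11.2


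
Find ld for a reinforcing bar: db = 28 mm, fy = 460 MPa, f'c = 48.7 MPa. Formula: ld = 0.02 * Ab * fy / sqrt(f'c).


Ab = pi * 28^2 / 4 = 615.752 mm2
ld = 0.02 * 615.752 * 460 / sqrt(48.7)
= 811.8 mm

811.8


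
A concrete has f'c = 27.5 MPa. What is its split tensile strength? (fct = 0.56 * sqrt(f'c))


fct = 0.56 * sqrt(27.5)
= 0.56 * 5.244
= 2.937 MPa

2.937


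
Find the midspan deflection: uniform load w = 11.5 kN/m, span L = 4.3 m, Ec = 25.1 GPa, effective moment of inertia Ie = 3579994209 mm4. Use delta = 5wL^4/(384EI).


Convert: L = 4.3 m = 4300 mm, Ec = 25.1 GPa = 25100 MPa
delta = 5 * 11.5 * 4300^4 / (384 * 25100 * 3579994209)
= 0.57 mm

0.57


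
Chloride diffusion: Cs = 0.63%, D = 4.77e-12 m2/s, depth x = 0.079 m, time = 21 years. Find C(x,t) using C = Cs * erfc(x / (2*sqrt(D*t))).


t_seconds = 21 * 365.25 * 24 * 3600 = 662709600.0 s
arg = 0.079 / (2 * sqrt(4.77e-12 * 662709600.0))
= 0.7025
erfc(0.7025) = 0.3204
C = 0.63 * 0.3204 = 0.2019%

0.2019


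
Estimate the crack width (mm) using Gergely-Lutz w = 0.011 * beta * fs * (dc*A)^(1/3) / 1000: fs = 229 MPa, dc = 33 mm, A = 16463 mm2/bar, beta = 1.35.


w = 0.011 * beta * fs * (dc * A)^(1/3) / 1000
= 0.011 * 1.35 * 229 * (33 * 16463)^(1/3) / 1000
= 0.277 mm

0.277


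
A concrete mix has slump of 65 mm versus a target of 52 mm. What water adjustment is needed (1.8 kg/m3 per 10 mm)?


Difference = 52 - 65 = -13 mm
Water adjustment = -13 * 1.8 / 10 = -2.3 kg/m3

-2.3


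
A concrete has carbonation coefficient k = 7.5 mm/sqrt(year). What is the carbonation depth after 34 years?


depth = k * sqrt(t)
= 7.5 * sqrt(34)
= 43.73 mm

43.73


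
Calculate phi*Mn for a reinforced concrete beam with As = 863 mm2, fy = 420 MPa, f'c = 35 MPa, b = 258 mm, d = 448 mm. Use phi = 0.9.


a = As * fy / (0.85 * f'c * b)
= 863 * 420 / (0.85 * 35 * 258)
= 47.223 mm
Mn = As * fy * (d - a/2) / 10^6
= 153.8239 kN-m
phi*Mn = 0.9 * 153.8239 = 138.44 kN-m

138.44


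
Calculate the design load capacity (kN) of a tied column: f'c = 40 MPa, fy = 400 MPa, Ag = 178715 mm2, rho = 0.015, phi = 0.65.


Ast = rho * Ag = 0.015 * 178715 = 2680.725 mm2
phi*Pn = 0.65 * 0.80 * (0.85 * 40 * (178715 - 2680.725) + 400 * 2680.725) / 1000
= 3669.88 kN

3669.88


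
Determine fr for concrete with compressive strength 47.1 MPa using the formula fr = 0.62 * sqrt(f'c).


fr = 0.62 * sqrt(47.1)
= 4.255 MPa

4.255


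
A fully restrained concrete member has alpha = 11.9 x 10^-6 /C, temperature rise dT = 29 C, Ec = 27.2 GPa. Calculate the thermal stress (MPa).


sigma = alpha * dT * Ec
= 11.9e-6 * 29 * 27.2 * 1000
= 9.387 MPa

9.387


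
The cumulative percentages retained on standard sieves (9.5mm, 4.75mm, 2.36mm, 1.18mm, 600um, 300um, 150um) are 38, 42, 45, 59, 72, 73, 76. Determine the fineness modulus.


FM = sum(cumulative % retained) / 100
= 405 / 100
= 4.05

4.05


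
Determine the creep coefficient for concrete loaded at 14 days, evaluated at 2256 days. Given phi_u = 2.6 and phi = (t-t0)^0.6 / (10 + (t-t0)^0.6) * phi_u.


dt = 2256 - 14 = 2242
phi = 2242^0.6 / (10 + 2242^0.6) * 2.6
= 2.369

2.369


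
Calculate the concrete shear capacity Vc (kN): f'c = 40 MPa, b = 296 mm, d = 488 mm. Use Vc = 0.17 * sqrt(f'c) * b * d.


Vc = 0.17 * sqrt(40) * 296 * 488 / 1000
= 155.31 kN

155.31


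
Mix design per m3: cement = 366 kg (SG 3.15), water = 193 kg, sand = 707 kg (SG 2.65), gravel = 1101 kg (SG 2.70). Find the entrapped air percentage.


Vol cement = 366 / (3.15 * 1000) = 0.11619 m3
Vol water = 193 / 1000 = 0.193 m3
Vol sand = 707 / (2.65 * 1000) = 0.266792 m3
Vol gravel = 1101 / (2.70 * 1000) = 0.407778 m3
Total solid + water volume = 0.983761 m3
Air = (1 - 0.983761) * 100 = 1.62%

1.62


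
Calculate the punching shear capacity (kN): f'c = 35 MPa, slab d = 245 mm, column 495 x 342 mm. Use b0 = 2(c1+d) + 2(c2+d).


b0 = 2*(495 + 245) + 2*(342 + 245) = 2654 mm
Vc = 0.33 * sqrt(35) * 2654 * 245 / 1000
= 1269.45 kN

1269.45


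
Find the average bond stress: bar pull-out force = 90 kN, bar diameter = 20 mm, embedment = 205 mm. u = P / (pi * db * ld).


u = P / (pi * db * ld)
= 90 * 1000 / (pi * 20 * 205)
= 6.987 MPa

6.987


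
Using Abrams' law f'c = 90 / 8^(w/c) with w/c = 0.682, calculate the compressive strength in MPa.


f'c = 90 / 8^0.682
= 90 / 4.13
= 21.79 MPa

21.79


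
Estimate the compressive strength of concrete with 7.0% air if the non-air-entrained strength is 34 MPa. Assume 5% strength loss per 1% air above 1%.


Strength loss = (7.0 - 1) * 5 = 30.0%
f'c = 34 * (1 - 30.0/100)
= 23.8 MPa

23.8


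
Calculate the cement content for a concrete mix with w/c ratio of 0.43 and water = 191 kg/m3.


Cement = water / (w/c)
= 191 / 0.43
= 444.2 kg/m3

444.2


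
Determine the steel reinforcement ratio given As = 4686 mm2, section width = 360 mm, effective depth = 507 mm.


rho = As / (b * d)
= 4686 / (360 * 507)
= 0.0257

0.0257


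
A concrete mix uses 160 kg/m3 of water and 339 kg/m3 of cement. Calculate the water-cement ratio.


w/c = water / cement
w/c = 160 / 339 = 0.472

0.472


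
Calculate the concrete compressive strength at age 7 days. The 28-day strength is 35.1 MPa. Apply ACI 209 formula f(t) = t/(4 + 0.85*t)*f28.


f(7) = 7 / (4 + 0.85 * 7) * 35.1
= 7 / 9.95 * 35.1
= 24.69 MPa

24.69


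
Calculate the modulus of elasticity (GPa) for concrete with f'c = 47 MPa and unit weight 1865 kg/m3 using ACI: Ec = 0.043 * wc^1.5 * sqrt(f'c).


Ec = 0.043 * 1865^1.5 * sqrt(47) / 1000
= 23.74 GPa

23.74


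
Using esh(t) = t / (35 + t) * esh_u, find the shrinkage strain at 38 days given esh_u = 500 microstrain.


esh(38) = 38 / (35 + 38) * 500
= 38 / 73 * 500
= 260.3 microstrain

260.3


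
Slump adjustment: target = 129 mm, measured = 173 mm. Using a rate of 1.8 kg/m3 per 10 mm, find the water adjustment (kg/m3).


Difference = 129 - 173 = -44 mm
Water adjustment = -44 * 1.8 / 10 = -7.9 kg/m3

-7.9


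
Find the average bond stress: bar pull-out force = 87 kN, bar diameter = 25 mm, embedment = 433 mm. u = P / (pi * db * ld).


u = P / (pi * db * ld)
= 87 * 1000 / (pi * 25 * 433)
= 2.558 MPa

2.558


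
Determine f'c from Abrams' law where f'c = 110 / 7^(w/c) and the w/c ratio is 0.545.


f'c = 110 / 7^0.545
= 110 / 2.888
= 38.09 MPa

38.09


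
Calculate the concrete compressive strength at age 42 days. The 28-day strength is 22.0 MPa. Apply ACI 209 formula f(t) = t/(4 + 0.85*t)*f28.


f(42) = 42 / (4 + 0.85 * 42) * 22.0
= 42 / 39.7 * 22.0
= 23.27 MPa

23.27


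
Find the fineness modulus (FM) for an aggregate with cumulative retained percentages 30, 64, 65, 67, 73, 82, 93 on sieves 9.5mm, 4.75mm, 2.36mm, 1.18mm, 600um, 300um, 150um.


FM = sum(cumulative % retained) / 100
= 474 / 100
= 4.74

4.74


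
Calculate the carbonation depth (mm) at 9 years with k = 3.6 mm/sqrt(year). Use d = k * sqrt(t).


depth = k * sqrt(t)
= 3.6 * sqrt(9)
= 10.8 mm

10.8


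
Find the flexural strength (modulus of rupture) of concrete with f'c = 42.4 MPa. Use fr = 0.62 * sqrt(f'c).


fr = 0.62 * sqrt(42.4)
= 4.037 MPa

4.037


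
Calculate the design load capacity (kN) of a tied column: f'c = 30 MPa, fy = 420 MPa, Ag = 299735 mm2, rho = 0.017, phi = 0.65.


Ast = rho * Ag = 0.017 * 299735 = 5095.495 mm2
phi*Pn = 0.65 * 0.80 * (0.85 * 30 * (299735 - 5095.495) + 420 * 5095.495) / 1000
= 5019.78 kN

5019.78


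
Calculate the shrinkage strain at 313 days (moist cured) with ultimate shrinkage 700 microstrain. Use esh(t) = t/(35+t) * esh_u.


esh(313) = 313 / (35 + 313) * 700
= 313 / 348 * 700
= 629.6 microstrain

629.6


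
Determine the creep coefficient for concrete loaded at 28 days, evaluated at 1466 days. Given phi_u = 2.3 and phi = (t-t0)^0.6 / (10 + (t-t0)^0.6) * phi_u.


dt = 1466 - 28 = 1438
phi = 1438^0.6 / (10 + 1438^0.6) * 2.3
= 2.04

2.04


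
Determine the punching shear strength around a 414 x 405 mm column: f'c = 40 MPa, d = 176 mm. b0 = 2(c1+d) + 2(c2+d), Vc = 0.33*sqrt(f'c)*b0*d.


b0 = 2*(414 + 176) + 2*(405 + 176) = 2342 mm
Vc = 0.33 * sqrt(40) * 2342 * 176 / 1000
= 860.29 kN

860.29


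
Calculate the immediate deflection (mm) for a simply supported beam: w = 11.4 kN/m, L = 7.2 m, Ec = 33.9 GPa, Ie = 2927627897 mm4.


Convert: L = 7.2 m = 7200 mm, Ec = 33.9 GPa = 33900 MPa
delta = 5 * 11.4 * 7200^4 / (384 * 33900 * 2927627897)
= 4.02 mm

4.02


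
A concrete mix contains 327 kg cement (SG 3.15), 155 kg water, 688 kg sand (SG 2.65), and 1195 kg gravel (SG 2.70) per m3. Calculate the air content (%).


Vol cement = 327 / (3.15 * 1000) = 0.10381 m3
Vol water = 155 / 1000 = 0.155 m3
Vol sand = 688 / (2.65 * 1000) = 0.259623 m3
Vol gravel = 1195 / (2.70 * 1000) = 0.442593 m3
Total solid + water volume = 0.961025 m3
Air = (1 - 0.961025) * 100 = 3.9%

3.9


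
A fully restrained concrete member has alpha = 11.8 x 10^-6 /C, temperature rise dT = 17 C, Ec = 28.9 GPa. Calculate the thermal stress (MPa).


sigma = alpha * dT * Ec
= 11.8e-6 * 17 * 28.9 * 1000
= 5.797 MPa

5.797


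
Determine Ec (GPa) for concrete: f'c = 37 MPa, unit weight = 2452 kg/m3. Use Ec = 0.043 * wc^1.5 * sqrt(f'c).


Ec = 0.043 * 2452^1.5 * sqrt(37) / 1000
= 31.76 GPa

31.76


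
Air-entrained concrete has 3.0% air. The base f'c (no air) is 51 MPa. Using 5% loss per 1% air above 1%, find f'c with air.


Strength loss = (3.0 - 1) * 5 = 10.0%
f'c = 51 * (1 - 10.0/100)
= 45.9 MPa

45.9


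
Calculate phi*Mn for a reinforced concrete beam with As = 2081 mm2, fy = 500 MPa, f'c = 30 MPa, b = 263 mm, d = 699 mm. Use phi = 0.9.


a = As * fy / (0.85 * f'c * b)
= 2081 * 500 / (0.85 * 30 * 263)
= 155.148 mm
Mn = As * fy * (d - a/2) / 10^6
= 646.5938 kN-m
phi*Mn = 0.9 * 646.5938 = 581.93 kN-m

581.93


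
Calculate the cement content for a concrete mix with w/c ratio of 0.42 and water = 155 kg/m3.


Cement = water / (w/c)
= 155 / 0.42
= 369.0 kg/m3

369.0


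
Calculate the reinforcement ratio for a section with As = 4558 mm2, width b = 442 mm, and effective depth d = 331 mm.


rho = As / (b * d)
= 4558 / (442 * 331)
= 0.0312

0.0312


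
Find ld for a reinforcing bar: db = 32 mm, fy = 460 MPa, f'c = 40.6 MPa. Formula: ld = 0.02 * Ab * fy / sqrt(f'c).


Ab = pi * 32^2 / 4 = 804.248 mm2
ld = 0.02 * 804.248 * 460 / sqrt(40.6)
= 1161.2 mm

1161.2


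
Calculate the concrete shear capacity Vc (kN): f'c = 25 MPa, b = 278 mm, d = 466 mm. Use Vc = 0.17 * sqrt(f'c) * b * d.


Vc = 0.17 * sqrt(25) * 278 * 466 / 1000
= 110.12 kN

110.12


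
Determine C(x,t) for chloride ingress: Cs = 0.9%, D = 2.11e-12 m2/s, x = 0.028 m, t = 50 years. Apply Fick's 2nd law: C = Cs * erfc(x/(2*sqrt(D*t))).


t_seconds = 50 * 365.25 * 24 * 3600 = 1577880000.0 s
arg = 0.028 / (2 * sqrt(2.11e-12 * 1577880000.0))
= 0.2426
erfc(0.2426) = 0.7315
C = 0.9 * 0.7315 = 0.6583%

0.6583


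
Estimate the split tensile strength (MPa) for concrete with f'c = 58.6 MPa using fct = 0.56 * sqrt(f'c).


fct = 0.56 * sqrt(58.6)
= 0.56 * 7.655
= 4.287 MPa

4.287


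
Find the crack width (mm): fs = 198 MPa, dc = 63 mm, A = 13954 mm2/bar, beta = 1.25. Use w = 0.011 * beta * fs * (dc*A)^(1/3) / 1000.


w = 0.011 * beta * fs * (dc * A)^(1/3) / 1000
= 0.011 * 1.25 * 198 * (63 * 13954)^(1/3) / 1000
= 0.261 mm

0.261


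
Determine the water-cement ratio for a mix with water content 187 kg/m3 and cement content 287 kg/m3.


w/c = water / cement
w/c = 187 / 287 = 0.652

0.652


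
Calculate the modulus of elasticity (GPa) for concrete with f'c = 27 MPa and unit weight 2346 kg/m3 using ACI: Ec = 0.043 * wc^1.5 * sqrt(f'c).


Ec = 0.043 * 2346^1.5 * sqrt(27) / 1000
= 25.39 GPa

25.39


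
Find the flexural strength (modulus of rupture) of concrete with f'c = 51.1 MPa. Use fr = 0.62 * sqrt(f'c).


fr = 0.62 * sqrt(51.1)
= 4.432 MPa

4.432


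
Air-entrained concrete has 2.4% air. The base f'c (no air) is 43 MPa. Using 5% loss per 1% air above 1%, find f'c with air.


Strength loss = (2.4 - 1) * 5 = 7.0%
f'c = 43 * (1 - 7.0/100)
= 39.99 MPa

39.99


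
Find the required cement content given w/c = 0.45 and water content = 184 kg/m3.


Cement = water / (w/c)
= 184 / 0.45
= 408.9 kg/m3

408.9


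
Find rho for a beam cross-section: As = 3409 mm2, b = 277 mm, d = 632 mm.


rho = As / (b * d)
= 3409 / (277 * 632)
= 0.0195

0.0195


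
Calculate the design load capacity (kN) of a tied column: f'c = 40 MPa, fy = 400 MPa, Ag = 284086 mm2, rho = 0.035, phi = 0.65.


Ast = rho * Ag = 0.035 * 284086 = 9943.01 mm2
phi*Pn = 0.65 * 0.80 * (0.85 * 40 * (284086 - 9943.01) + 400 * 9943.01) / 1000
= 6914.99 kN

6914.99


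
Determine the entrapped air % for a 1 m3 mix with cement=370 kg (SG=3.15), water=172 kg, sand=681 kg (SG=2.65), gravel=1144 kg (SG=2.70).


Vol cement = 370 / (3.15 * 1000) = 0.11746 m3
Vol water = 172 / 1000 = 0.172 m3
Vol sand = 681 / (2.65 * 1000) = 0.256981 m3
Vol gravel = 1144 / (2.70 * 1000) = 0.423704 m3
Total solid + water volume = 0.970145 m3
Air = (1 - 0.970145) * 100 = 2.99%

2.99


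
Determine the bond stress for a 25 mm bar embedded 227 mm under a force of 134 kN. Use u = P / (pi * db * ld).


u = P / (pi * db * ld)
= 134 * 1000 / (pi * 25 * 227)
= 7.516 MPa

7.516


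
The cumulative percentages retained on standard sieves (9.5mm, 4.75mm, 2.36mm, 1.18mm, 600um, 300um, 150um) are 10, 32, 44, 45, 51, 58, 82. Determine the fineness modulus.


FM = sum(cumulative % retained) / 100
= 322 / 100
= 3.22

3.22


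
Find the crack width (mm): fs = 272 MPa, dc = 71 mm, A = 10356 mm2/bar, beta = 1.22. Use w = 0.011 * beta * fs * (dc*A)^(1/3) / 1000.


w = 0.011 * beta * fs * (dc * A)^(1/3) / 1000
= 0.011 * 1.22 * 272 * (71 * 10356)^(1/3) / 1000
= 0.329 mm

0.329


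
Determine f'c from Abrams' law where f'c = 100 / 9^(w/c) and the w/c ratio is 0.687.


f'c = 100 / 9^0.687
= 100 / 4.524
= 22.1 MPa

22.1


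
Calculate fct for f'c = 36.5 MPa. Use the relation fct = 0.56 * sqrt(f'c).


fct = 0.56 * sqrt(36.5)
= 0.56 * 6.042
= 3.383 MPa

3.383


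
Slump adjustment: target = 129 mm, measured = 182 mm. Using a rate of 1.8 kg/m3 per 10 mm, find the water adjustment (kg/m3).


Difference = 129 - 182 = -53 mm
Water adjustment = -53 * 1.8 / 10 = -9.5 kg/m3

-9.5


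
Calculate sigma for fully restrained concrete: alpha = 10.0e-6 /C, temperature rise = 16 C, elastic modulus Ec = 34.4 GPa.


sigma = alpha * dT * Ec
= 10.0e-6 * 16 * 34.4 * 1000
= 5.504 MPa

5.504


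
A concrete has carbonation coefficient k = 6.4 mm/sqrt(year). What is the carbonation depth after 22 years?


depth = k * sqrt(t)
= 6.4 * sqrt(22)
= 30.02 mm

30.02


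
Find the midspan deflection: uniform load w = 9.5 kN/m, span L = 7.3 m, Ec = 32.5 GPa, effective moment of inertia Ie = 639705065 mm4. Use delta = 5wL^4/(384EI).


Convert: L = 7.3 m = 7300 mm, Ec = 32.5 GPa = 32500 MPa
delta = 5 * 9.5 * 7300^4 / (384 * 32500 * 639705065)
= 16.9 mm

16.9


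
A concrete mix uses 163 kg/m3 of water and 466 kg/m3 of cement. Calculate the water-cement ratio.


w/c = water / cement
w/c = 163 / 466 = 0.35

0.35


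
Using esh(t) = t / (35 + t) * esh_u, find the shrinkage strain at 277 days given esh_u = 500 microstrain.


esh(277) = 277 / (35 + 277) * 500
= 277 / 312 * 500
= 443.9 microstrain

443.9


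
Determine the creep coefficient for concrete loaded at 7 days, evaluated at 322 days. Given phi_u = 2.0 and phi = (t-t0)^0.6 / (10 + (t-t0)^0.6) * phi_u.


dt = 322 - 7 = 315
phi = 315^0.6 / (10 + 315^0.6) * 2.0
= 1.519

1.519


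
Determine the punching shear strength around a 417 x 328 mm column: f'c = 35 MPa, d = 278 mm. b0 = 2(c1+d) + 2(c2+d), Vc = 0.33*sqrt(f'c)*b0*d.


b0 = 2*(417 + 278) + 2*(328 + 278) = 2602 mm
Vc = 0.33 * sqrt(35) * 2602 * 278 / 1000
= 1412.21 kN

1412.21


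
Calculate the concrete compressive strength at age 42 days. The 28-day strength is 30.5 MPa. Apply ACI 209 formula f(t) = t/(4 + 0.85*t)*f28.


f(42) = 42 / (4 + 0.85 * 42) * 30.5
= 42 / 39.7 * 30.5
= 32.27 MPa

32.27


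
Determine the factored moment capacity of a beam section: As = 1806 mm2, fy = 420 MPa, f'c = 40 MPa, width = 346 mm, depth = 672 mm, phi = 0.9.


a = As * fy / (0.85 * f'c * b)
= 1806 * 420 / (0.85 * 40 * 346)
= 64.4781 mm
Mn = As * fy * (d - a/2) / 10^6
= 485.2715 kN-m
phi*Mn = 0.9 * 485.2715 = 436.74 kN-m

436.74


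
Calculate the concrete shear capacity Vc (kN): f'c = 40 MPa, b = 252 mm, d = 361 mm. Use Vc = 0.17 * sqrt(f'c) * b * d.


Vc = 0.17 * sqrt(40) * 252 * 361 / 1000
= 97.81 kN

97.81


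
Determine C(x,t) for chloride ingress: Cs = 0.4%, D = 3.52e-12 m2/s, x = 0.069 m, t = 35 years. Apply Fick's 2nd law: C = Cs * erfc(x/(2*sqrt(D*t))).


t_seconds = 35 * 365.25 * 24 * 3600 = 1104516000.0 s
arg = 0.069 / (2 * sqrt(3.52e-12 * 1104516000.0))
= 0.5533
erfc(0.5533) = 0.4339
C = 0.4 * 0.4339 = 0.1736%

0.1736


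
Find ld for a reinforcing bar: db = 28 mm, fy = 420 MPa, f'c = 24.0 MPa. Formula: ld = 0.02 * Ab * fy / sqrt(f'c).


Ab = pi * 28^2 / 4 = 615.752 mm2
ld = 0.02 * 615.752 * 420 / sqrt(24.0)
= 1055.8 mm

1055.8


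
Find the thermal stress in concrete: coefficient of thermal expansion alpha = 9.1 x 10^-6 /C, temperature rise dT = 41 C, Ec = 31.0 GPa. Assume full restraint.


sigma = alpha * dT * Ec
= 9.1e-6 * 41 * 31.0 * 1000
= 11.566 MPa

11.566


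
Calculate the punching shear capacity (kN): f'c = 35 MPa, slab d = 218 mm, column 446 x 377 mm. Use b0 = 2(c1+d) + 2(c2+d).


b0 = 2*(446 + 218) + 2*(377 + 218) = 2518 mm
Vc = 0.33 * sqrt(35) * 2518 * 218 / 1000
= 1071.67 kN

1071.67


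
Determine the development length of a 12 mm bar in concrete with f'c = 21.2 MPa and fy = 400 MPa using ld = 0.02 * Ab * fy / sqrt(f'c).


Ab = pi * 12^2 / 4 = 113.097 mm2
ld = 0.02 * 113.097 * 400 / sqrt(21.2)
= 196.5 mm

196.5


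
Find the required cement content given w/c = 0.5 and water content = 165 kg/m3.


Cement = water / (w/c)
= 165 / 0.5
= 330.0 kg/m3

330.0


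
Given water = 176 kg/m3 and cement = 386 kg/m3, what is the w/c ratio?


w/c = water / cement
w/c = 176 / 386 = 0.456

0.456


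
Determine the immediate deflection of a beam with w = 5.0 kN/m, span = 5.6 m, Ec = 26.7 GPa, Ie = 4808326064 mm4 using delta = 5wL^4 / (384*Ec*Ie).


Convert: L = 5.6 m = 5600 mm, Ec = 26.7 GPa = 26700 MPa
delta = 5 * 5.0 * 5600^4 / (384 * 26700 * 4808326064)
= 0.5 mm

0.5


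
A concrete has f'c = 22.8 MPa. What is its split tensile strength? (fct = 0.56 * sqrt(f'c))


fct = 0.56 * sqrt(22.8)
= 0.56 * 4.775
= 2.674 MPa

2.674


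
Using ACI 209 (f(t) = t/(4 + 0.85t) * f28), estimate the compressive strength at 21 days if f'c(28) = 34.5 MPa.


f(21) = 21 / (4 + 0.85 * 21) * 34.5
= 21 / 21.85 * 34.5
= 33.16 MPa

33.16


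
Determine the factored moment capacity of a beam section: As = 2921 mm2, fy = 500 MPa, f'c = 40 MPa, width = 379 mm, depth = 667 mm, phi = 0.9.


a = As * fy / (0.85 * f'c * b)
= 2921 * 500 / (0.85 * 40 * 379)
= 113.3401 mm
Mn = As * fy * (d - a/2) / 10^6
= 891.3869 kN-m
phi*Mn = 0.9 * 891.3869 = 802.25 kN-m

802.25


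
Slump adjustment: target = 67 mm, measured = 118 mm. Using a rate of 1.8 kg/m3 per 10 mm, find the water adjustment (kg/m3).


Difference = 67 - 118 = -51 mm
Water adjustment = -51 * 1.8 / 10 = -9.2 kg/m3

-9.2


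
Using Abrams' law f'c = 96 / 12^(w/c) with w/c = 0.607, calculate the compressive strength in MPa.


f'c = 96 / 12^0.607
= 96 / 4.519
= 21.24 MPa

21.24


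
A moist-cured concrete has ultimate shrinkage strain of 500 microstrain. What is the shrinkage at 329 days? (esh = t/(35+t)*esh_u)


esh(329) = 329 / (35 + 329) * 500
= 329 / 364 * 500
= 451.9 microstrain

451.9


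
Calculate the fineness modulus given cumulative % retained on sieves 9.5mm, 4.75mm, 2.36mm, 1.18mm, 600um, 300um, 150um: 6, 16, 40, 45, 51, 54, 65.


FM = sum(cumulative % retained) / 100
= 277 / 100
= 2.77

2.77


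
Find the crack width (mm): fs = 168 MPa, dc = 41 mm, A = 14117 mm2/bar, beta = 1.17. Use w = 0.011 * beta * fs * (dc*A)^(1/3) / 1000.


w = 0.011 * beta * fs * (dc * A)^(1/3) / 1000
= 0.011 * 1.17 * 168 * (41 * 14117)^(1/3) / 1000
= 0.18 mm

0.18


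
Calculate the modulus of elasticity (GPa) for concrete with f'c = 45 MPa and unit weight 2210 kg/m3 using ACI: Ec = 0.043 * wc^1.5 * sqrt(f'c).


Ec = 0.043 * 2210^1.5 * sqrt(45) / 1000
= 29.97 GPa

29.97


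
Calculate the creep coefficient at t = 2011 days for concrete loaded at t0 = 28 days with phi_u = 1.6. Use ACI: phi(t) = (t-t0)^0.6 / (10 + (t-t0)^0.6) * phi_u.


dt = 2011 - 28 = 1983
phi = 1983^0.6 / (10 + 1983^0.6) * 1.6
= 1.448

1.448


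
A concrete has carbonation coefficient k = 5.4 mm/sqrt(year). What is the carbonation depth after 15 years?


depth = k * sqrt(t)
= 5.4 * sqrt(15)
= 20.91 mm

20.91


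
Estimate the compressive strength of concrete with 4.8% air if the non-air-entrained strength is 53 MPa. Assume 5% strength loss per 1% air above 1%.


Strength loss = (4.8 - 1) * 5 = 19.0%
f'c = 53 * (1 - 19.0/100)
= 42.93 MPa

42.93


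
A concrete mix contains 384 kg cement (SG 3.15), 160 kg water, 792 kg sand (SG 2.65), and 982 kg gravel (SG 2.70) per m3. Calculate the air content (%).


Vol cement = 384 / (3.15 * 1000) = 0.121905 m3
Vol water = 160 / 1000 = 0.16 m3
Vol sand = 792 / (2.65 * 1000) = 0.298868 m3
Vol gravel = 982 / (2.70 * 1000) = 0.363704 m3
Total solid + water volume = 0.944476 m3
Air = (1 - 0.944476) * 100 = 5.55%

5.55


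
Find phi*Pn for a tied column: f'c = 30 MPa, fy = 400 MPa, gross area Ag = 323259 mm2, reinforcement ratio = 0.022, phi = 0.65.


Ast = rho * Ag = 0.022 * 323259 = 7111.698 mm2
phi*Pn = 0.65 * 0.80 * (0.85 * 30 * (323259 - 7111.698) + 400 * 7111.698) / 1000
= 5671.35 kN

5671.35


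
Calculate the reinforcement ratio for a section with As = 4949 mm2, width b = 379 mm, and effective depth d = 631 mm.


rho = As / (b * d)
= 4949 / (379 * 631)
= 0.0207

0.0207


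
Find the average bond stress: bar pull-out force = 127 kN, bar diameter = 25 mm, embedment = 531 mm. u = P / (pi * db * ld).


u = P / (pi * db * ld)
= 127 * 1000 / (pi * 25 * 531)
= 3.045 MPa

3.045


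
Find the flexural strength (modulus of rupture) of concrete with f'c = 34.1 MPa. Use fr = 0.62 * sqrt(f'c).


fr = 0.62 * sqrt(34.1)
= 3.621 MPa

3.621


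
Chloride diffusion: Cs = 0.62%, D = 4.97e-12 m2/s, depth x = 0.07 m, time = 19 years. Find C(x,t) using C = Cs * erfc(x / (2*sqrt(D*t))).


t_seconds = 19 * 365.25 * 24 * 3600 = 599594400.0 s
arg = 0.07 / (2 * sqrt(4.97e-12 * 599594400.0))
= 0.6412
erfc(0.6412) = 0.3646
C = 0.62 * 0.3646 = 0.226%

0.226


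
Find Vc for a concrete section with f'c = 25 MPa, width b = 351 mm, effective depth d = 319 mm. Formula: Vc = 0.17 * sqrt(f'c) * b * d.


Vc = 0.17 * sqrt(25) * 351 * 319 / 1000
= 95.17 kN

95.17


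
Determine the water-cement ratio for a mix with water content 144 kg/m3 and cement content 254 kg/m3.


w/c = water / cement
w/c = 144 / 254 = 0.567

0.567


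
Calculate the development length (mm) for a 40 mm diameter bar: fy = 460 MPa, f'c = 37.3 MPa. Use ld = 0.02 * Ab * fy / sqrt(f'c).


Ab = pi * 40^2 / 4 = 1256.637 mm2
ld = 0.02 * 1256.637 * 460 / sqrt(37.3)
= 1893.0 mm

1893.0


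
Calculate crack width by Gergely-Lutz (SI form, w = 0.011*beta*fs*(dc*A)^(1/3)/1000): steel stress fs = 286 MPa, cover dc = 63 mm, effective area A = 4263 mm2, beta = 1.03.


w = 0.011 * beta * fs * (dc * A)^(1/3) / 1000
= 0.011 * 1.03 * 286 * (63 * 4263)^(1/3) / 1000
= 0.209 mm

0.209


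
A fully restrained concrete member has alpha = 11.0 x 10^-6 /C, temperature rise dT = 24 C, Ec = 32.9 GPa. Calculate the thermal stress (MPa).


sigma = alpha * dT * Ec
= 11.0e-6 * 24 * 32.9 * 1000
= 8.686 MPa

8.686


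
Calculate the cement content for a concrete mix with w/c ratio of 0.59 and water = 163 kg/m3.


Cement = water / (w/c)
= 163 / 0.59
= 276.3 kg/m3

276.3


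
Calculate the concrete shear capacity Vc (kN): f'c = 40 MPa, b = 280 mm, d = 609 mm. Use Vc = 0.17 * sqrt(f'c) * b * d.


Vc = 0.17 * sqrt(40) * 280 * 609 / 1000
= 183.34 kN

183.34


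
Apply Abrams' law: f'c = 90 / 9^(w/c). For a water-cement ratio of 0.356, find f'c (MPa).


f'c = 90 / 9^0.356
= 90 / 2.186
= 41.17 MPa

41.17


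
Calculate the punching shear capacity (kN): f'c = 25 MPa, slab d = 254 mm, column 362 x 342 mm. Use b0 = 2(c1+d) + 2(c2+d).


b0 = 2*(362 + 254) + 2*(342 + 254) = 2424 mm
Vc = 0.33 * sqrt(25) * 2424 * 254 / 1000
= 1015.9 kN

1015.9


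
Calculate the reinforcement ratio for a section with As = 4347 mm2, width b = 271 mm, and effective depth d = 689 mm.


rho = As / (b * d)
= 4347 / (271 * 689)
= 0.0233

0.0233


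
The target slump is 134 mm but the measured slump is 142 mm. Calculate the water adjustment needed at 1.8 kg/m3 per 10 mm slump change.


Difference = 134 - 142 = -8 mm
Water adjustment = -8 * 1.8 / 10 = -1.4 kg/m3

-1.4


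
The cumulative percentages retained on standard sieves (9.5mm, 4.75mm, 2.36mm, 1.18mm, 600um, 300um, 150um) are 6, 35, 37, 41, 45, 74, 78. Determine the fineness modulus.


FM = sum(cumulative % retained) / 100
= 316 / 100
= 3.16

3.16


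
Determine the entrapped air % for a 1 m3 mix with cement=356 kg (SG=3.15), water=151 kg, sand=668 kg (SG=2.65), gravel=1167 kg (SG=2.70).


Vol cement = 356 / (3.15 * 1000) = 0.113016 m3
Vol water = 151 / 1000 = 0.151 m3
Vol sand = 668 / (2.65 * 1000) = 0.252075 m3
Vol gravel = 1167 / (2.70 * 1000) = 0.432222 m3
Total solid + water volume = 0.948314 m3
Air = (1 - 0.948314) * 100 = 5.17%

5.17


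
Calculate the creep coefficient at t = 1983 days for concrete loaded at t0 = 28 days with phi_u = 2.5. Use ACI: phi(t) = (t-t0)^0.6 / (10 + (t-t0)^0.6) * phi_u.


dt = 1983 - 28 = 1955
phi = 1955^0.6 / (10 + 1955^0.6) * 2.5
= 2.26

2.26


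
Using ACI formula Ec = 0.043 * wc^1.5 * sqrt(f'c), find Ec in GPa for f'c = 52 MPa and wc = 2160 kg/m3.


Ec = 0.043 * 2160^1.5 * sqrt(52) / 1000
= 31.13 GPa

31.13


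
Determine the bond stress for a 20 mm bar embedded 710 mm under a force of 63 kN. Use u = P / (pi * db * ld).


u = P / (pi * db * ld)
= 63 * 1000 / (pi * 20 * 710)
= 1.412 MPa

1.412


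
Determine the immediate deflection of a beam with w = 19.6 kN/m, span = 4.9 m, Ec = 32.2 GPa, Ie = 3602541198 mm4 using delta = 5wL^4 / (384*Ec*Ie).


Convert: L = 4.9 m = 4900 mm, Ec = 32.2 GPa = 32200 MPa
delta = 5 * 19.6 * 4900^4 / (384 * 32200 * 3602541198)
= 1.27 mm

1.27
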